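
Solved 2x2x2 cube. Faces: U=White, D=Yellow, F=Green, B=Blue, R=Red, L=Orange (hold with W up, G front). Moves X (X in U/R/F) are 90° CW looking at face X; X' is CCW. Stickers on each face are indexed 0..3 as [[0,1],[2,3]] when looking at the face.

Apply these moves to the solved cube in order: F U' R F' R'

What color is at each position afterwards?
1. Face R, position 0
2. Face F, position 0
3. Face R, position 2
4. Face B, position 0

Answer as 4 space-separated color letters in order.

After move 1 (F): F=GGGG U=WWOO R=WRWR D=RRYY L=OYOY
After move 2 (U'): U=WOWO F=OYGG R=GGWR B=WRBB L=BBOY
After move 3 (R): R=WGRG U=WYWG F=ORGY D=RBYW B=OROB
After move 4 (F'): F=RYOG U=WYWR R=BGRG D=BYYW L=BGOW
After move 5 (R'): R=GGBR U=WOWO F=RYOR D=BYYG B=WRYB
Query 1: R[0] = G
Query 2: F[0] = R
Query 3: R[2] = B
Query 4: B[0] = W

Answer: G R B W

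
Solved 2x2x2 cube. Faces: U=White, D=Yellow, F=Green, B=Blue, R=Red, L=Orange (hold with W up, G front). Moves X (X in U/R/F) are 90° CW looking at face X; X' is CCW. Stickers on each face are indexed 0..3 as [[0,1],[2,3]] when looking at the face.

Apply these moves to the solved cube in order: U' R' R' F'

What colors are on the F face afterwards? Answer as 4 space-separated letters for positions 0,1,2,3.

After move 1 (U'): U=WWWW F=OOGG R=GGRR B=RRBB L=BBOO
After move 2 (R'): R=GRGR U=WBWR F=OWGW D=YOYG B=YRYB
After move 3 (R'): R=RRGG U=WYWY F=OBGR D=YWYW B=GROB
After move 4 (F'): F=BROG U=WYRG R=WRYG D=BOYW L=BYOW
Query: F face = BROG

Answer: B R O G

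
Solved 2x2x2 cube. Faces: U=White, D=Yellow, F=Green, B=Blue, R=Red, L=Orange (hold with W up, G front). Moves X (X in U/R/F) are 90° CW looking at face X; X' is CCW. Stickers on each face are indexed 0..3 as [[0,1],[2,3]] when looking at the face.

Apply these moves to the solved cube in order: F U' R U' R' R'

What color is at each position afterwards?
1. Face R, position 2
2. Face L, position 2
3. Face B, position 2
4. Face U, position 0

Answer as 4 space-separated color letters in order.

Answer: R O B Y

Derivation:
After move 1 (F): F=GGGG U=WWOO R=WRWR D=RRYY L=OYOY
After move 2 (U'): U=WOWO F=OYGG R=GGWR B=WRBB L=BBOY
After move 3 (R): R=WGRG U=WYWG F=ORGY D=RBYW B=OROB
After move 4 (U'): U=YGWW F=BBGY R=ORRG B=WGOB L=OROY
After move 5 (R'): R=RGOR U=YOWW F=BGGW D=RBYY B=WGBB
After move 6 (R'): R=GRRO U=YBWW F=BOGW D=RGYW B=YGBB
Query 1: R[2] = R
Query 2: L[2] = O
Query 3: B[2] = B
Query 4: U[0] = Y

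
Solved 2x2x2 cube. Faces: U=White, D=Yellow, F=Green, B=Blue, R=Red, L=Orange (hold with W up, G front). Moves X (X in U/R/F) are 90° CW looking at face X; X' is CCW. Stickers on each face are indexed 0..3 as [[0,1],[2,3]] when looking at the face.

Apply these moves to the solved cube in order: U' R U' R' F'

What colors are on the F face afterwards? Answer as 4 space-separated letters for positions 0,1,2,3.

After move 1 (U'): U=WWWW F=OOGG R=GGRR B=RRBB L=BBOO
After move 2 (R): R=RGRG U=WOWG F=OYGY D=YBYR B=WRWB
After move 3 (U'): U=OGWW F=BBGY R=OYRG B=RGWB L=WROO
After move 4 (R'): R=YGOR U=OWWR F=BGGW D=YBYY B=RGBB
After move 5 (F'): F=GWBG U=OWYO R=BGYR D=ROYY L=WROW
Query: F face = GWBG

Answer: G W B G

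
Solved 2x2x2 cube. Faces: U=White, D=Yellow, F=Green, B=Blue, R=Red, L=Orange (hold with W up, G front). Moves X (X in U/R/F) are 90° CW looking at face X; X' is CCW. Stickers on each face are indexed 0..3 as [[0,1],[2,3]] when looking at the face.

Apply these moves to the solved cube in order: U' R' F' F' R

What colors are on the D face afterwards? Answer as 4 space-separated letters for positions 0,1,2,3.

Answer: R Y Y Y

Derivation:
After move 1 (U'): U=WWWW F=OOGG R=GGRR B=RRBB L=BBOO
After move 2 (R'): R=GRGR U=WBWR F=OWGW D=YOYG B=YRYB
After move 3 (F'): F=WWOG U=WBGG R=ORYR D=BOYG L=BROW
After move 4 (F'): F=WGWO U=WBOY R=ORBR D=RWYG L=BGOG
After move 5 (R): R=BORR U=WGOO F=WWWG D=RYYY B=YRBB
Query: D face = RYYY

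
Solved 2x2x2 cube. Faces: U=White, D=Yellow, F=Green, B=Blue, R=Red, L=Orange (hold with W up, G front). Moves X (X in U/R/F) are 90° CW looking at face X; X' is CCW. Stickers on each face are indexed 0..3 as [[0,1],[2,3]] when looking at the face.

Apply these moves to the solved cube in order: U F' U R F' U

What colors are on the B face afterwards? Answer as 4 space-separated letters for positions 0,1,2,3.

Answer: R G W B

Derivation:
After move 1 (U): U=WWWW F=RRGG R=BBRR B=OOBB L=GGOO
After move 2 (F'): F=RGRG U=WWBR R=YBYR D=GOYY L=GWOW
After move 3 (U): U=BWRW F=YBRG R=OOYR B=GWBB L=RGOW
After move 4 (R): R=YORO U=BBRG F=YORY D=GBYG B=WWWB
After move 5 (F'): F=OYYR U=BBYR R=BOGO D=GWYG L=RGOR
After move 6 (U): U=YBRB F=BOYR R=WWGO B=RGWB L=OYOR
Query: B face = RGWB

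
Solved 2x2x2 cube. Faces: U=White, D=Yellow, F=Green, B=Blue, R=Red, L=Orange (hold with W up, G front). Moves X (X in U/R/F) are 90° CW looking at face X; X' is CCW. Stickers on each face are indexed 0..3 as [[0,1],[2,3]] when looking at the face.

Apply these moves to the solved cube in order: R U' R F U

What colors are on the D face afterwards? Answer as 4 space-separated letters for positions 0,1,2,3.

Answer: R R Y R

Derivation:
After move 1 (R): R=RRRR U=WGWG F=GYGY D=YBYB B=WBWB
After move 2 (U'): U=GGWW F=OOGY R=GYRR B=RRWB L=WBOO
After move 3 (R): R=RGRY U=GOWY F=OBGB D=YWYR B=WRGB
After move 4 (F): F=GOBB U=GOOB R=WGYY D=RRYR L=WYOW
After move 5 (U): U=OGBO F=WGBB R=WRYY B=WYGB L=GOOW
Query: D face = RRYR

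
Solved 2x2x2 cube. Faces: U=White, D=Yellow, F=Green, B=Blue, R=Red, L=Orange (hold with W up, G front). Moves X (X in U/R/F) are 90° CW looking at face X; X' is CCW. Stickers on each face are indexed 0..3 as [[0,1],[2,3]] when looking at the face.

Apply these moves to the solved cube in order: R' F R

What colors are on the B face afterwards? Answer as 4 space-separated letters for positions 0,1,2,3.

Answer: O B B B

Derivation:
After move 1 (R'): R=RRRR U=WBWB F=GWGW D=YGYG B=YBYB
After move 2 (F): F=GGWW U=WBOO R=WRBR D=RRYG L=OYOG
After move 3 (R): R=BWRR U=WGOW F=GRWG D=RYYY B=OBBB
Query: B face = OBBB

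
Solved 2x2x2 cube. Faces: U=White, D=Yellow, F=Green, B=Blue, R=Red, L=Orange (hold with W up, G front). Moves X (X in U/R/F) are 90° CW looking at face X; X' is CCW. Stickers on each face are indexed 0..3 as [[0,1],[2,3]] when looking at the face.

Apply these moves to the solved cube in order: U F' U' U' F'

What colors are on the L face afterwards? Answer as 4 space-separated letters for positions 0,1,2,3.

After move 1 (U): U=WWWW F=RRGG R=BBRR B=OOBB L=GGOO
After move 2 (F'): F=RGRG U=WWBR R=YBYR D=GOYY L=GWOW
After move 3 (U'): U=WRWB F=GWRG R=RGYR B=YBBB L=OOOW
After move 4 (U'): U=RBWW F=OORG R=GWYR B=RGBB L=YBOW
After move 5 (F'): F=OGOR U=RBGY R=OWGR D=BWYY L=YWOW
Query: L face = YWOW

Answer: Y W O W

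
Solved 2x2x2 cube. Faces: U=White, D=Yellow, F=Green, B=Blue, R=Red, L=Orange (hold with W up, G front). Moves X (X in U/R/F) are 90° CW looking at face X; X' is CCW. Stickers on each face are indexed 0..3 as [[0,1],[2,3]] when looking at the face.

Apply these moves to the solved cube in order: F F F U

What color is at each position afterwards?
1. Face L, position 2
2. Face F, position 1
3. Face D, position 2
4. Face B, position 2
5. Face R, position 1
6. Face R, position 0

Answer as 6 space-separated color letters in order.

Answer: O R Y B B B

Derivation:
After move 1 (F): F=GGGG U=WWOO R=WRWR D=RRYY L=OYOY
After move 2 (F): F=GGGG U=WWYY R=OROR D=WWYY L=OROR
After move 3 (F): F=GGGG U=WWRR R=YRYR D=OOYY L=OWOW
After move 4 (U): U=RWRW F=YRGG R=BBYR B=OWBB L=GGOW
Query 1: L[2] = O
Query 2: F[1] = R
Query 3: D[2] = Y
Query 4: B[2] = B
Query 5: R[1] = B
Query 6: R[0] = B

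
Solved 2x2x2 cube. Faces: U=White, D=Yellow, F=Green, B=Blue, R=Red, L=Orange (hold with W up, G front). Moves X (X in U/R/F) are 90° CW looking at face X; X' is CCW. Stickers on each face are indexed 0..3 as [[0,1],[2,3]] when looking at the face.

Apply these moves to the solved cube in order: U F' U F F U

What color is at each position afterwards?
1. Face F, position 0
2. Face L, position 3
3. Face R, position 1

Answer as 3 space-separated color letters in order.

Answer: W O W

Derivation:
After move 1 (U): U=WWWW F=RRGG R=BBRR B=OOBB L=GGOO
After move 2 (F'): F=RGRG U=WWBR R=YBYR D=GOYY L=GWOW
After move 3 (U): U=BWRW F=YBRG R=OOYR B=GWBB L=RGOW
After move 4 (F): F=RYGB U=BWWG R=ROWR D=YOYY L=RGOO
After move 5 (F): F=GRBY U=BWOG R=WOGR D=WRYY L=RYOO
After move 6 (U): U=OBGW F=WOBY R=GWGR B=RYBB L=GROO
Query 1: F[0] = W
Query 2: L[3] = O
Query 3: R[1] = W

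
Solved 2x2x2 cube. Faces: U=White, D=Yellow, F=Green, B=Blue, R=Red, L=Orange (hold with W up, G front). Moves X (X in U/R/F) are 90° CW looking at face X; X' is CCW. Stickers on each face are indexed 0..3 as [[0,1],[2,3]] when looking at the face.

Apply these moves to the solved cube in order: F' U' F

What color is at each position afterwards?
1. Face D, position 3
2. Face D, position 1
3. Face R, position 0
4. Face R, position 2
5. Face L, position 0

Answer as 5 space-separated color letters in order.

Answer: Y G W R B

Derivation:
After move 1 (F'): F=GGGG U=WWRR R=YRYR D=OOYY L=OWOW
After move 2 (U'): U=WRWR F=OWGG R=GGYR B=YRBB L=BBOW
After move 3 (F): F=GOGW U=WRWB R=WGRR D=YGYY L=BOOO
Query 1: D[3] = Y
Query 2: D[1] = G
Query 3: R[0] = W
Query 4: R[2] = R
Query 5: L[0] = B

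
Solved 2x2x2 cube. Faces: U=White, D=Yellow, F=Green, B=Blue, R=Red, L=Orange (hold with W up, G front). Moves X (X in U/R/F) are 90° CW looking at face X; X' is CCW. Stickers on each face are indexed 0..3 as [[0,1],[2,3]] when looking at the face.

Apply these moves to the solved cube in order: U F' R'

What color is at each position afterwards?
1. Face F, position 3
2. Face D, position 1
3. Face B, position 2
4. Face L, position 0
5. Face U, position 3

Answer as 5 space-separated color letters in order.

After move 1 (U): U=WWWW F=RRGG R=BBRR B=OOBB L=GGOO
After move 2 (F'): F=RGRG U=WWBR R=YBYR D=GOYY L=GWOW
After move 3 (R'): R=BRYY U=WBBO F=RWRR D=GGYG B=YOOB
Query 1: F[3] = R
Query 2: D[1] = G
Query 3: B[2] = O
Query 4: L[0] = G
Query 5: U[3] = O

Answer: R G O G O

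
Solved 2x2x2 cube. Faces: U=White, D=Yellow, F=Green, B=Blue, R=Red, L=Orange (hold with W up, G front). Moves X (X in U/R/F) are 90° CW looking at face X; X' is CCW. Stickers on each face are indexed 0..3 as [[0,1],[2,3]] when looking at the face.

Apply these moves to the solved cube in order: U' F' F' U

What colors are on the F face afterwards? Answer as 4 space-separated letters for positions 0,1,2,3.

After move 1 (U'): U=WWWW F=OOGG R=GGRR B=RRBB L=BBOO
After move 2 (F'): F=OGOG U=WWGR R=YGYR D=BOYY L=BWOW
After move 3 (F'): F=GGOO U=WWYY R=OGBR D=WWYY L=BROG
After move 4 (U): U=YWYW F=OGOO R=RRBR B=BRBB L=GGOG
Query: F face = OGOO

Answer: O G O O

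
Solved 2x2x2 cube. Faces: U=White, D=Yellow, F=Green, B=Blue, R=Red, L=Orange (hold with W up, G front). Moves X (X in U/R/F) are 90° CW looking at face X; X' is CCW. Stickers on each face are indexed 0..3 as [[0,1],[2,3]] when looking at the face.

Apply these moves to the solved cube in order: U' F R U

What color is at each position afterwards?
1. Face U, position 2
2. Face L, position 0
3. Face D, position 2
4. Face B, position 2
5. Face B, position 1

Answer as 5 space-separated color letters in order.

After move 1 (U'): U=WWWW F=OOGG R=GGRR B=RRBB L=BBOO
After move 2 (F): F=GOGO U=WWOB R=WGWR D=RGYY L=BYOY
After move 3 (R): R=WWRG U=WOOO F=GGGY D=RBYR B=BRWB
After move 4 (U): U=OWOO F=WWGY R=BRRG B=BYWB L=GGOY
Query 1: U[2] = O
Query 2: L[0] = G
Query 3: D[2] = Y
Query 4: B[2] = W
Query 5: B[1] = Y

Answer: O G Y W Y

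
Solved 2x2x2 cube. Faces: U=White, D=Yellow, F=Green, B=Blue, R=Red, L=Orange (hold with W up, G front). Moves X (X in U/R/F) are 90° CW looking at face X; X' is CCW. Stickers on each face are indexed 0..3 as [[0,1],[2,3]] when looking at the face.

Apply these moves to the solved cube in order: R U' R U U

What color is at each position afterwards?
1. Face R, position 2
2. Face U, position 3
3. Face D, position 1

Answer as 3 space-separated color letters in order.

Answer: R G W

Derivation:
After move 1 (R): R=RRRR U=WGWG F=GYGY D=YBYB B=WBWB
After move 2 (U'): U=GGWW F=OOGY R=GYRR B=RRWB L=WBOO
After move 3 (R): R=RGRY U=GOWY F=OBGB D=YWYR B=WRGB
After move 4 (U): U=WGYO F=RGGB R=WRRY B=WBGB L=OBOO
After move 5 (U): U=YWOG F=WRGB R=WBRY B=OBGB L=RGOO
Query 1: R[2] = R
Query 2: U[3] = G
Query 3: D[1] = W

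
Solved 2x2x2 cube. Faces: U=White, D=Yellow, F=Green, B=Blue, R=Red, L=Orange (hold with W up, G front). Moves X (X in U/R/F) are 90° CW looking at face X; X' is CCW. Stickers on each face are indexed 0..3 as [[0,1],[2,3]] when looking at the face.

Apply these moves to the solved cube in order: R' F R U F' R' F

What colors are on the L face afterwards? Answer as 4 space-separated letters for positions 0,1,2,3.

Answer: G R O G

Derivation:
After move 1 (R'): R=RRRR U=WBWB F=GWGW D=YGYG B=YBYB
After move 2 (F): F=GGWW U=WBOO R=WRBR D=RRYG L=OYOG
After move 3 (R): R=BWRR U=WGOW F=GRWG D=RYYY B=OBBB
After move 4 (U): U=OWWG F=BWWG R=OBRR B=OYBB L=GROG
After move 5 (F'): F=WGBW U=OWOR R=YBRR D=RGYY L=GGOW
After move 6 (R'): R=BRYR U=OBOO F=WWBR D=RGYW B=YYGB
After move 7 (F): F=BWRW U=OBWG R=OROR D=YBYW L=GROG
Query: L face = GROG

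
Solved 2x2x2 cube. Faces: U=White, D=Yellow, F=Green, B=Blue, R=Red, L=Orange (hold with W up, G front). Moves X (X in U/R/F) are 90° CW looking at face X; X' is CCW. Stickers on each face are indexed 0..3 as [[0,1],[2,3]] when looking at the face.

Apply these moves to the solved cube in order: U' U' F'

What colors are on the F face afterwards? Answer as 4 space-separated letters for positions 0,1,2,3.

After move 1 (U'): U=WWWW F=OOGG R=GGRR B=RRBB L=BBOO
After move 2 (U'): U=WWWW F=BBGG R=OORR B=GGBB L=RROO
After move 3 (F'): F=BGBG U=WWOR R=YOYR D=ROYY L=RWOW
Query: F face = BGBG

Answer: B G B G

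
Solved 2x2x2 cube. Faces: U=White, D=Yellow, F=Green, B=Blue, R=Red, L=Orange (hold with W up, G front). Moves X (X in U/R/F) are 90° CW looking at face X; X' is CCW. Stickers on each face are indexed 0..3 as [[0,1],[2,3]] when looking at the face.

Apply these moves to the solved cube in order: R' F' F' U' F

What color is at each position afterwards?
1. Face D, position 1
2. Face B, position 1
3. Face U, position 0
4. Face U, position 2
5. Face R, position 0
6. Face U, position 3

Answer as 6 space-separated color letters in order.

After move 1 (R'): R=RRRR U=WBWB F=GWGW D=YGYG B=YBYB
After move 2 (F'): F=WWGG U=WBRR R=GRYR D=OOYG L=OBOW
After move 3 (F'): F=WGWG U=WBGY R=OROR D=BWYG L=OROR
After move 4 (U'): U=BYWG F=ORWG R=WGOR B=ORYB L=YBOR
After move 5 (F): F=WOGR U=BYRB R=WGGR D=OWYG L=YBOW
Query 1: D[1] = W
Query 2: B[1] = R
Query 3: U[0] = B
Query 4: U[2] = R
Query 5: R[0] = W
Query 6: U[3] = B

Answer: W R B R W B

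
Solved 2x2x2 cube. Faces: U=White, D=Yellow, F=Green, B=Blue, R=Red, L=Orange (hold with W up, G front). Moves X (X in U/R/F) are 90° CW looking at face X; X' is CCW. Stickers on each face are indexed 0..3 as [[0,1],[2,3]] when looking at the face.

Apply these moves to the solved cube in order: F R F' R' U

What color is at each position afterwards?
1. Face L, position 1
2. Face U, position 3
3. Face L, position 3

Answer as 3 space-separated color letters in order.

Answer: G W O

Derivation:
After move 1 (F): F=GGGG U=WWOO R=WRWR D=RRYY L=OYOY
After move 2 (R): R=WWRR U=WGOG F=GRGY D=RBYB B=OBWB
After move 3 (F'): F=RYGG U=WGWR R=BWRR D=YYYB L=OGOO
After move 4 (R'): R=WRBR U=WWWO F=RGGR D=YYYG B=BBYB
After move 5 (U): U=WWOW F=WRGR R=BBBR B=OGYB L=RGOO
Query 1: L[1] = G
Query 2: U[3] = W
Query 3: L[3] = O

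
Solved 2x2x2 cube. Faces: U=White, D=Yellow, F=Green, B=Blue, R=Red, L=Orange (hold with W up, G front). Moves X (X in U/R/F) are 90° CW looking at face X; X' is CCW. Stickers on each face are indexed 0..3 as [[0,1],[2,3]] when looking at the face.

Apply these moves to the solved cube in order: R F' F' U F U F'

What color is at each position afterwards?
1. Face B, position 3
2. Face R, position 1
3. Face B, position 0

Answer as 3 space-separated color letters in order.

After move 1 (R): R=RRRR U=WGWG F=GYGY D=YBYB B=WBWB
After move 2 (F'): F=YYGG U=WGRR R=BRYR D=OOYB L=OGOW
After move 3 (F'): F=YGYG U=WGBY R=OROR D=GWYB L=OROR
After move 4 (U): U=BWYG F=ORYG R=WBOR B=ORWB L=YGOR
After move 5 (F): F=YOGR U=BWRG R=YBGR D=OWYB L=YGOW
After move 6 (U): U=RBGW F=YBGR R=ORGR B=YGWB L=YOOW
After move 7 (F'): F=BRYG U=RBOG R=WROR D=OWYB L=YWOG
Query 1: B[3] = B
Query 2: R[1] = R
Query 3: B[0] = Y

Answer: B R Y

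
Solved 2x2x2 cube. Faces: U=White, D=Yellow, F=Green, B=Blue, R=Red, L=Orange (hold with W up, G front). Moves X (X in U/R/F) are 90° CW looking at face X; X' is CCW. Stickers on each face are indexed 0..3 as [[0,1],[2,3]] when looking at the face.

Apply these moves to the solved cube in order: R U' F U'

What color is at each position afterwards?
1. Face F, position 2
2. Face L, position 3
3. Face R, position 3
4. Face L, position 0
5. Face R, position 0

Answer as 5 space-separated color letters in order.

Answer: Y B R R G

Derivation:
After move 1 (R): R=RRRR U=WGWG F=GYGY D=YBYB B=WBWB
After move 2 (U'): U=GGWW F=OOGY R=GYRR B=RRWB L=WBOO
After move 3 (F): F=GOYO U=GGOB R=WYWR D=RGYB L=WYOB
After move 4 (U'): U=GBGO F=WYYO R=GOWR B=WYWB L=RROB
Query 1: F[2] = Y
Query 2: L[3] = B
Query 3: R[3] = R
Query 4: L[0] = R
Query 5: R[0] = G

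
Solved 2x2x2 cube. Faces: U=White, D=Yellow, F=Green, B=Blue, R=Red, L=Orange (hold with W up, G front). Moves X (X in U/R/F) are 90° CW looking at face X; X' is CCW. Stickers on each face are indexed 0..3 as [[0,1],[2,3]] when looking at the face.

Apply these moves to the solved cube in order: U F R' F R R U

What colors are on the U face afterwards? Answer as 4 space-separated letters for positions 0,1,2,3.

After move 1 (U): U=WWWW F=RRGG R=BBRR B=OOBB L=GGOO
After move 2 (F): F=GRGR U=WWOG R=WBWR D=RBYY L=GYOY
After move 3 (R'): R=BRWW U=WBOO F=GWGG D=RRYR B=YOBB
After move 4 (F): F=GGGW U=WBYY R=OROW D=WBYR L=GROR
After move 5 (R): R=OOWR U=WGYW F=GBGR D=WBYY B=YOBB
After move 6 (R): R=WORO U=WBYR F=GBGY D=WBYY B=WOGB
After move 7 (U): U=YWRB F=WOGY R=WORO B=GRGB L=GBOR
Query: U face = YWRB

Answer: Y W R B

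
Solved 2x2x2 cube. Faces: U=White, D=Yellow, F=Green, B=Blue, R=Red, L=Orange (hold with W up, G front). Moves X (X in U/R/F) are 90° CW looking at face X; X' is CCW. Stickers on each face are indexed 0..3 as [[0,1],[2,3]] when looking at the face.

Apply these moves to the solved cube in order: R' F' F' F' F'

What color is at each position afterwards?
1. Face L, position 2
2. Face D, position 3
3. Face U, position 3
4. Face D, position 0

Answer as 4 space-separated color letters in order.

Answer: O G B Y

Derivation:
After move 1 (R'): R=RRRR U=WBWB F=GWGW D=YGYG B=YBYB
After move 2 (F'): F=WWGG U=WBRR R=GRYR D=OOYG L=OBOW
After move 3 (F'): F=WGWG U=WBGY R=OROR D=BWYG L=OROR
After move 4 (F'): F=GGWW U=WBOO R=WRBR D=RRYG L=OYOG
After move 5 (F'): F=GWGW U=WBWB R=RRRR D=YGYG L=OOOO
Query 1: L[2] = O
Query 2: D[3] = G
Query 3: U[3] = B
Query 4: D[0] = Y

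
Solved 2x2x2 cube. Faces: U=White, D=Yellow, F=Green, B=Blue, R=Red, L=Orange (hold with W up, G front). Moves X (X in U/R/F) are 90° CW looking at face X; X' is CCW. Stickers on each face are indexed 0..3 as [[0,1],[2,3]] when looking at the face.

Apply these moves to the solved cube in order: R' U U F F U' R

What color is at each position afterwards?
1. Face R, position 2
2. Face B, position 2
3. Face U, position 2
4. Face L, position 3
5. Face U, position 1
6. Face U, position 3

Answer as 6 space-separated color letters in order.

After move 1 (R'): R=RRRR U=WBWB F=GWGW D=YGYG B=YBYB
After move 2 (U): U=WWBB F=RRGW R=YBRR B=OOYB L=GWOO
After move 3 (U): U=BWBW F=YBGW R=OORR B=GWYB L=RROO
After move 4 (F): F=GYWB U=BWOR R=BOWR D=ROYG L=RYOG
After move 5 (F): F=WGBY U=BWGY R=OORR D=WBYG L=RROO
After move 6 (U'): U=WYBG F=RRBY R=WGRR B=OOYB L=GWOO
After move 7 (R): R=RWRG U=WRBY F=RBBG D=WYYO B=GOYB
Query 1: R[2] = R
Query 2: B[2] = Y
Query 3: U[2] = B
Query 4: L[3] = O
Query 5: U[1] = R
Query 6: U[3] = Y

Answer: R Y B O R Y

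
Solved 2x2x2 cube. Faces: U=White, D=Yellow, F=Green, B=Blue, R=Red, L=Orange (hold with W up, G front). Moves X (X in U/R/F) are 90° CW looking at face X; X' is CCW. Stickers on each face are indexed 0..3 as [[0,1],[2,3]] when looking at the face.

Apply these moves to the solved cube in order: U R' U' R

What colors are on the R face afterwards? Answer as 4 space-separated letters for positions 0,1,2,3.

Answer: B R R W

Derivation:
After move 1 (U): U=WWWW F=RRGG R=BBRR B=OOBB L=GGOO
After move 2 (R'): R=BRBR U=WBWO F=RWGW D=YRYG B=YOYB
After move 3 (U'): U=BOWW F=GGGW R=RWBR B=BRYB L=YOOO
After move 4 (R): R=BRRW U=BGWW F=GRGG D=YYYB B=WROB
Query: R face = BRRW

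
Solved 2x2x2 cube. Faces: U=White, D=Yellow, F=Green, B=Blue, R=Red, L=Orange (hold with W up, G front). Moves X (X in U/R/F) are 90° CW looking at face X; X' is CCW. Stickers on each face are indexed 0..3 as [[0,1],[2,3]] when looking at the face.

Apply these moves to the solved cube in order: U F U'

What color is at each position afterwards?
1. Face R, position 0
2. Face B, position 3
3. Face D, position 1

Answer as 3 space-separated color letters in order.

Answer: G B B

Derivation:
After move 1 (U): U=WWWW F=RRGG R=BBRR B=OOBB L=GGOO
After move 2 (F): F=GRGR U=WWOG R=WBWR D=RBYY L=GYOY
After move 3 (U'): U=WGWO F=GYGR R=GRWR B=WBBB L=OOOY
Query 1: R[0] = G
Query 2: B[3] = B
Query 3: D[1] = B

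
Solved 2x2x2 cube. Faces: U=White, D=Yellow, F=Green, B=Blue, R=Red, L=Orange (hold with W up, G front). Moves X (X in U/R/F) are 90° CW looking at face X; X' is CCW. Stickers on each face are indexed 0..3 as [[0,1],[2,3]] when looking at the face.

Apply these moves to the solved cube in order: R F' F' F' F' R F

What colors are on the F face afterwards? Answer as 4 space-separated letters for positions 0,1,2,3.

After move 1 (R): R=RRRR U=WGWG F=GYGY D=YBYB B=WBWB
After move 2 (F'): F=YYGG U=WGRR R=BRYR D=OOYB L=OGOW
After move 3 (F'): F=YGYG U=WGBY R=OROR D=GWYB L=OROR
After move 4 (F'): F=GGYY U=WGOO R=WRGR D=RRYB L=OYOB
After move 5 (F'): F=GYGY U=WGWG R=RRRR D=YBYB L=OOOO
After move 6 (R): R=RRRR U=WYWY F=GBGB D=YWYW B=GBGB
After move 7 (F): F=GGBB U=WYOO R=WRYR D=RRYW L=OYOW
Query: F face = GGBB

Answer: G G B B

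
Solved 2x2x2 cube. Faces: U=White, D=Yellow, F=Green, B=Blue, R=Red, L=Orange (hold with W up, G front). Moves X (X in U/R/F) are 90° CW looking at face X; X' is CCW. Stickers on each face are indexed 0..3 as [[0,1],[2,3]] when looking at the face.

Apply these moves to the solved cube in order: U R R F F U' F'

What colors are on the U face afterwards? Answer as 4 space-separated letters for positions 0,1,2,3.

Answer: Y Y O G

Derivation:
After move 1 (U): U=WWWW F=RRGG R=BBRR B=OOBB L=GGOO
After move 2 (R): R=RBRB U=WRWG F=RYGY D=YBYO B=WOWB
After move 3 (R): R=RRBB U=WYWY F=RBGO D=YWYW B=GORB
After move 4 (F): F=GROB U=WYOG R=WRYB D=BRYW L=GYOW
After move 5 (F): F=OGBR U=WYWY R=ORGB D=YWYW L=GBOR
After move 6 (U'): U=YYWW F=GBBR R=OGGB B=ORRB L=GOOR
After move 7 (F'): F=BRGB U=YYOG R=WGYB D=ORYW L=GWOW
Query: U face = YYOG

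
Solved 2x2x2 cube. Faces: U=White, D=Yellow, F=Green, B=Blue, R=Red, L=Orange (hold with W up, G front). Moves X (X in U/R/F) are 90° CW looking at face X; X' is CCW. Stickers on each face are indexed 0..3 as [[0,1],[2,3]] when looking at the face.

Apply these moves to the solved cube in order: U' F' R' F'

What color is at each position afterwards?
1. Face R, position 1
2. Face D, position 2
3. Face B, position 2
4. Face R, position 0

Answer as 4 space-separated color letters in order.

After move 1 (U'): U=WWWW F=OOGG R=GGRR B=RRBB L=BBOO
After move 2 (F'): F=OGOG U=WWGR R=YGYR D=BOYY L=BWOW
After move 3 (R'): R=GRYY U=WBGR F=OWOR D=BGYG B=YROB
After move 4 (F'): F=WROO U=WBGY R=GRBY D=WWYG L=BROG
Query 1: R[1] = R
Query 2: D[2] = Y
Query 3: B[2] = O
Query 4: R[0] = G

Answer: R Y O G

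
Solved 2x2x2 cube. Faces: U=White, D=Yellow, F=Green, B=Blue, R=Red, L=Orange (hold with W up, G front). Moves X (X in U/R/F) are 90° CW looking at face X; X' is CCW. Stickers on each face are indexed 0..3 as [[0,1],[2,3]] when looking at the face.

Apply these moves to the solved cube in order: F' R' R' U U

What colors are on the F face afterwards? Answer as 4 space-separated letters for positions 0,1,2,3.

Answer: G B G B

Derivation:
After move 1 (F'): F=GGGG U=WWRR R=YRYR D=OOYY L=OWOW
After move 2 (R'): R=RRYY U=WBRB F=GWGR D=OGYG B=YBOB
After move 3 (R'): R=RYRY U=WORY F=GBGB D=OWYR B=GBGB
After move 4 (U): U=RWYO F=RYGB R=GBRY B=OWGB L=GBOW
After move 5 (U): U=YROW F=GBGB R=OWRY B=GBGB L=RYOW
Query: F face = GBGB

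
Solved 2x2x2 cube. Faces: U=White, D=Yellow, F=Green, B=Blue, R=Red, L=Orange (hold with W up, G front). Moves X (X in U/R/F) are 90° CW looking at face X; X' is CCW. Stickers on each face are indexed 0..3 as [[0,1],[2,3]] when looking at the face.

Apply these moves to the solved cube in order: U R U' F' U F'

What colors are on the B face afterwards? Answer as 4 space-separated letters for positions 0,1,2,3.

After move 1 (U): U=WWWW F=RRGG R=BBRR B=OOBB L=GGOO
After move 2 (R): R=RBRB U=WRWG F=RYGY D=YBYO B=WOWB
After move 3 (U'): U=RGWW F=GGGY R=RYRB B=RBWB L=WOOO
After move 4 (F'): F=GYGG U=RGRR R=BYYB D=OOYO L=WWOW
After move 5 (U): U=RRRG F=BYGG R=RBYB B=WWWB L=GYOW
After move 6 (F'): F=YGBG U=RRRY R=OBOB D=YWYO L=GGOR
Query: B face = WWWB

Answer: W W W B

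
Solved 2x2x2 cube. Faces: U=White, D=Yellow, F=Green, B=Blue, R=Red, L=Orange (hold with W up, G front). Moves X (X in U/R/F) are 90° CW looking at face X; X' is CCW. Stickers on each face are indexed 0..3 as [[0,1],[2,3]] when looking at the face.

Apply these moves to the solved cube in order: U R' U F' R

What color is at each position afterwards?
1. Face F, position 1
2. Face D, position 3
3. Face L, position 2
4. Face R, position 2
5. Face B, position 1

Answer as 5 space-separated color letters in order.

Answer: O G O R G

Derivation:
After move 1 (U): U=WWWW F=RRGG R=BBRR B=OOBB L=GGOO
After move 2 (R'): R=BRBR U=WBWO F=RWGW D=YRYG B=YOYB
After move 3 (U): U=WWOB F=BRGW R=YOBR B=GGYB L=RWOO
After move 4 (F'): F=RWBG U=WWYB R=ROYR D=WOYG L=RBOO
After move 5 (R): R=YRRO U=WWYG F=ROBG D=WYYG B=BGWB
Query 1: F[1] = O
Query 2: D[3] = G
Query 3: L[2] = O
Query 4: R[2] = R
Query 5: B[1] = G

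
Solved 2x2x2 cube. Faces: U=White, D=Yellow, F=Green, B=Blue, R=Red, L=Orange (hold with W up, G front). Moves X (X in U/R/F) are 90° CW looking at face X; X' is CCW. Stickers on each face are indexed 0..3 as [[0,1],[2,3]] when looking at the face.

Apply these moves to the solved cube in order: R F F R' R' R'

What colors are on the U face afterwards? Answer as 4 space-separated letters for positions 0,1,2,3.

After move 1 (R): R=RRRR U=WGWG F=GYGY D=YBYB B=WBWB
After move 2 (F): F=GGYY U=WGOO R=WRGR D=RRYB L=OYOB
After move 3 (F): F=YGYG U=WGBY R=OROR D=GWYB L=OROR
After move 4 (R'): R=RROO U=WWBW F=YGYY D=GGYG B=BBWB
After move 5 (R'): R=RORO U=WWBB F=YWYW D=GGYY B=GBGB
After move 6 (R'): R=OORR U=WGBG F=YWYB D=GWYW B=YBGB
Query: U face = WGBG

Answer: W G B G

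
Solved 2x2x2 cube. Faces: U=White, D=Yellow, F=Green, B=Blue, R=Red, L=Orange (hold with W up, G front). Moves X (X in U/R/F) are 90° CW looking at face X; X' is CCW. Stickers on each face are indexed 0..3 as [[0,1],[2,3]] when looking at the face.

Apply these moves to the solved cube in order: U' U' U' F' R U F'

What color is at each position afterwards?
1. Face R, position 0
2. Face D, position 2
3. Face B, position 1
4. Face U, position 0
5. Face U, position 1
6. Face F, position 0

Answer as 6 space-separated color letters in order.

Answer: B Y W B W Y

Derivation:
After move 1 (U'): U=WWWW F=OOGG R=GGRR B=RRBB L=BBOO
After move 2 (U'): U=WWWW F=BBGG R=OORR B=GGBB L=RROO
After move 3 (U'): U=WWWW F=RRGG R=BBRR B=OOBB L=GGOO
After move 4 (F'): F=RGRG U=WWBR R=YBYR D=GOYY L=GWOW
After move 5 (R): R=YYRB U=WGBG F=RORY D=GBYO B=ROWB
After move 6 (U): U=BWGG F=YYRY R=RORB B=GWWB L=ROOW
After move 7 (F'): F=YYYR U=BWRR R=BOGB D=OWYO L=RGOG
Query 1: R[0] = B
Query 2: D[2] = Y
Query 3: B[1] = W
Query 4: U[0] = B
Query 5: U[1] = W
Query 6: F[0] = Y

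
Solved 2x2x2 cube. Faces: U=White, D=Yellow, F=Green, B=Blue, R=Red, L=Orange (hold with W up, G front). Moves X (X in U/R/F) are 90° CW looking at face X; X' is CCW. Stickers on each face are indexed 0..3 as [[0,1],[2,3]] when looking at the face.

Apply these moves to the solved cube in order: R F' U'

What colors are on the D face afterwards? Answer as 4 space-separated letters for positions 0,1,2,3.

After move 1 (R): R=RRRR U=WGWG F=GYGY D=YBYB B=WBWB
After move 2 (F'): F=YYGG U=WGRR R=BRYR D=OOYB L=OGOW
After move 3 (U'): U=GRWR F=OGGG R=YYYR B=BRWB L=WBOW
Query: D face = OOYB

Answer: O O Y B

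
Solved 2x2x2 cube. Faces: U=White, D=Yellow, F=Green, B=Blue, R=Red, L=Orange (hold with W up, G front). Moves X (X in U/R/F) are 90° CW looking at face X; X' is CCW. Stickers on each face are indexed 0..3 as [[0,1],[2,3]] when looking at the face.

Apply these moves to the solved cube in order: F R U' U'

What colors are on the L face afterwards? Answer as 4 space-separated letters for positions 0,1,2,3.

Answer: W W O Y

Derivation:
After move 1 (F): F=GGGG U=WWOO R=WRWR D=RRYY L=OYOY
After move 2 (R): R=WWRR U=WGOG F=GRGY D=RBYB B=OBWB
After move 3 (U'): U=GGWO F=OYGY R=GRRR B=WWWB L=OBOY
After move 4 (U'): U=GOGW F=OBGY R=OYRR B=GRWB L=WWOY
Query: L face = WWOY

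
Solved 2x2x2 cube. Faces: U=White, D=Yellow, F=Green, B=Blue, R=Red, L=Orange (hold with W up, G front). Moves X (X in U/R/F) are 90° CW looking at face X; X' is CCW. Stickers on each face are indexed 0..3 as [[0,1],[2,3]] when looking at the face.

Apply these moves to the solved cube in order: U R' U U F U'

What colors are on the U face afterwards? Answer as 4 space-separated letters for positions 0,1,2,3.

After move 1 (U): U=WWWW F=RRGG R=BBRR B=OOBB L=GGOO
After move 2 (R'): R=BRBR U=WBWO F=RWGW D=YRYG B=YOYB
After move 3 (U): U=WWOB F=BRGW R=YOBR B=GGYB L=RWOO
After move 4 (U): U=OWBW F=YOGW R=GGBR B=RWYB L=BROO
After move 5 (F): F=GYWO U=OWOR R=BGWR D=BGYG L=BYOR
After move 6 (U'): U=WROO F=BYWO R=GYWR B=BGYB L=RWOR
Query: U face = WROO

Answer: W R O O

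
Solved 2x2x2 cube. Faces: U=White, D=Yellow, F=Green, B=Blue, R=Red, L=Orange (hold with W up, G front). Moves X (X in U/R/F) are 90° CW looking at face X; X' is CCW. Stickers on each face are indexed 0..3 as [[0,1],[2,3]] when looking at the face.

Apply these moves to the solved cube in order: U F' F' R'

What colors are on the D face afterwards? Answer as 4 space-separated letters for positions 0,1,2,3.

After move 1 (U): U=WWWW F=RRGG R=BBRR B=OOBB L=GGOO
After move 2 (F'): F=RGRG U=WWBR R=YBYR D=GOYY L=GWOW
After move 3 (F'): F=GGRR U=WWYY R=OBGR D=WWYY L=GROB
After move 4 (R'): R=BROG U=WBYO F=GWRY D=WGYR B=YOWB
Query: D face = WGYR

Answer: W G Y R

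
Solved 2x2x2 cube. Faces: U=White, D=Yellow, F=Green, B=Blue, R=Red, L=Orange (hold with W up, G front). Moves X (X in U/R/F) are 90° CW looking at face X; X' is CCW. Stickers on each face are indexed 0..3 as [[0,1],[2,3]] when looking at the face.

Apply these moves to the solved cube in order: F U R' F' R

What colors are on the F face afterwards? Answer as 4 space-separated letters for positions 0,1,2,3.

After move 1 (F): F=GGGG U=WWOO R=WRWR D=RRYY L=OYOY
After move 2 (U): U=OWOW F=WRGG R=BBWR B=OYBB L=GGOY
After move 3 (R'): R=BRBW U=OBOO F=WWGW D=RRYG B=YYRB
After move 4 (F'): F=WWWG U=OBBB R=RRRW D=GYYG L=GOOO
After move 5 (R): R=RRWR U=OWBG F=WYWG D=GRYY B=BYBB
Query: F face = WYWG

Answer: W Y W G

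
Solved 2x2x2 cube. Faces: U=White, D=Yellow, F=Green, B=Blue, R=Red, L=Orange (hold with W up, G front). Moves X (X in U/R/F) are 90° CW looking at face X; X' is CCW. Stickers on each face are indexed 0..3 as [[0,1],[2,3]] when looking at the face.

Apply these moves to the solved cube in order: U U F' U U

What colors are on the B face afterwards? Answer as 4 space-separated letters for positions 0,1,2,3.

After move 1 (U): U=WWWW F=RRGG R=BBRR B=OOBB L=GGOO
After move 2 (U): U=WWWW F=BBGG R=OORR B=GGBB L=RROO
After move 3 (F'): F=BGBG U=WWOR R=YOYR D=ROYY L=RWOW
After move 4 (U): U=OWRW F=YOBG R=GGYR B=RWBB L=BGOW
After move 5 (U): U=ROWW F=GGBG R=RWYR B=BGBB L=YOOW
Query: B face = BGBB

Answer: B G B B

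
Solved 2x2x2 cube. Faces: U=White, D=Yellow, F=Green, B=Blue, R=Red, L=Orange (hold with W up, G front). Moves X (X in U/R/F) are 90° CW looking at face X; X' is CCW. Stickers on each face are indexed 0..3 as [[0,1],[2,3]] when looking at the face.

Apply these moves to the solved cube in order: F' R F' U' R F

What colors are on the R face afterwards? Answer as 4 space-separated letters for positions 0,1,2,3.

Answer: W O G Y

Derivation:
After move 1 (F'): F=GGGG U=WWRR R=YRYR D=OOYY L=OWOW
After move 2 (R): R=YYRR U=WGRG F=GOGY D=OBYB B=RBWB
After move 3 (F'): F=OYGG U=WGYR R=BYOR D=WWYB L=OGOR
After move 4 (U'): U=GRWY F=OGGG R=OYOR B=BYWB L=RBOR
After move 5 (R): R=OORY U=GGWG F=OWGB D=WWYB B=YYRB
After move 6 (F): F=GOBW U=GGRB R=WOGY D=ROYB L=RWOW
Query: R face = WOGY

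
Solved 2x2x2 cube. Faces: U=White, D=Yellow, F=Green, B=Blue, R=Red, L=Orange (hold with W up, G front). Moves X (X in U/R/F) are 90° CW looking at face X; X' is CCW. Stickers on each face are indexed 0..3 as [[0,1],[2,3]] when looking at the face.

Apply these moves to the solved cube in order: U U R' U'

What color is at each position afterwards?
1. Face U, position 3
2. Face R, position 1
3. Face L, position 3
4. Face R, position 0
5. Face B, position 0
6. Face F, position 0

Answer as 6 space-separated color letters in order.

After move 1 (U): U=WWWW F=RRGG R=BBRR B=OOBB L=GGOO
After move 2 (U): U=WWWW F=BBGG R=OORR B=GGBB L=RROO
After move 3 (R'): R=OROR U=WBWG F=BWGW D=YBYG B=YGYB
After move 4 (U'): U=BGWW F=RRGW R=BWOR B=ORYB L=YGOO
Query 1: U[3] = W
Query 2: R[1] = W
Query 3: L[3] = O
Query 4: R[0] = B
Query 5: B[0] = O
Query 6: F[0] = R

Answer: W W O B O R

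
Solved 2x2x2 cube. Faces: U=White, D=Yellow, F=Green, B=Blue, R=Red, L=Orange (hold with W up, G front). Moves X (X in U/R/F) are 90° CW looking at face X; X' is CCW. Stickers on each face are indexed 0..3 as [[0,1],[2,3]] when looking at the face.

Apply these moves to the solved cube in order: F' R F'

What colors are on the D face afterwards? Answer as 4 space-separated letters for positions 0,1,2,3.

Answer: W W Y B

Derivation:
After move 1 (F'): F=GGGG U=WWRR R=YRYR D=OOYY L=OWOW
After move 2 (R): R=YYRR U=WGRG F=GOGY D=OBYB B=RBWB
After move 3 (F'): F=OYGG U=WGYR R=BYOR D=WWYB L=OGOR
Query: D face = WWYB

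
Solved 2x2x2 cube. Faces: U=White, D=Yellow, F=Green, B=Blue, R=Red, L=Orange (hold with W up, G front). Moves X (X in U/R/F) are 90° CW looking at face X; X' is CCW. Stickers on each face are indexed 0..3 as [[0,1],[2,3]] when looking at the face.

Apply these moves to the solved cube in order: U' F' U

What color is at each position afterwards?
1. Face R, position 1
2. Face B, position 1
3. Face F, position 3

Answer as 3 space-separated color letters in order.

After move 1 (U'): U=WWWW F=OOGG R=GGRR B=RRBB L=BBOO
After move 2 (F'): F=OGOG U=WWGR R=YGYR D=BOYY L=BWOW
After move 3 (U): U=GWRW F=YGOG R=RRYR B=BWBB L=OGOW
Query 1: R[1] = R
Query 2: B[1] = W
Query 3: F[3] = G

Answer: R W G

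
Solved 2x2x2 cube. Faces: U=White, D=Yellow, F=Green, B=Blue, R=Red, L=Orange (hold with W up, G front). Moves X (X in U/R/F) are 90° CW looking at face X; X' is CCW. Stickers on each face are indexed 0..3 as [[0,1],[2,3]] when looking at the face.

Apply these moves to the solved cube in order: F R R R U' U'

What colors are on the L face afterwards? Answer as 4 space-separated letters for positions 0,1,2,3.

After move 1 (F): F=GGGG U=WWOO R=WRWR D=RRYY L=OYOY
After move 2 (R): R=WWRR U=WGOG F=GRGY D=RBYB B=OBWB
After move 3 (R): R=RWRW U=WROY F=GBGB D=RWYO B=GBGB
After move 4 (R): R=RRWW U=WBOB F=GWGO D=RGYG B=YBRB
After move 5 (U'): U=BBWO F=OYGO R=GWWW B=RRRB L=YBOY
After move 6 (U'): U=BOBW F=YBGO R=OYWW B=GWRB L=RROY
Query: L face = RROY

Answer: R R O Y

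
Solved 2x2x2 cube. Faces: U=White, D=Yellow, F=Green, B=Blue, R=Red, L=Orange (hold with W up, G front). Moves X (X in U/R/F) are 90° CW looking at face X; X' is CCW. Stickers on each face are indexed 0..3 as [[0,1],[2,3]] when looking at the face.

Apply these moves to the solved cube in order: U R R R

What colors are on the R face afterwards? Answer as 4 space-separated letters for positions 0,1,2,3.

Answer: B R B R

Derivation:
After move 1 (U): U=WWWW F=RRGG R=BBRR B=OOBB L=GGOO
After move 2 (R): R=RBRB U=WRWG F=RYGY D=YBYO B=WOWB
After move 3 (R): R=RRBB U=WYWY F=RBGO D=YWYW B=GORB
After move 4 (R): R=BRBR U=WBWO F=RWGW D=YRYG B=YOYB
Query: R face = BRBR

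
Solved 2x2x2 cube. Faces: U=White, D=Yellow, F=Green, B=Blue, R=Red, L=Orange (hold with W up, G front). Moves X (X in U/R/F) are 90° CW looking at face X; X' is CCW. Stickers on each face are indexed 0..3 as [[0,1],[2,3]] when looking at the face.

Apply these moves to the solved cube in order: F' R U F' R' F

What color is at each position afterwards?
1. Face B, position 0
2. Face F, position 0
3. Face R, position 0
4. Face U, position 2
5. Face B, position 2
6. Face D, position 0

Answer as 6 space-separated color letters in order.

After move 1 (F'): F=GGGG U=WWRR R=YRYR D=OOYY L=OWOW
After move 2 (R): R=YYRR U=WGRG F=GOGY D=OBYB B=RBWB
After move 3 (U): U=RWGG F=YYGY R=RBRR B=OWWB L=GOOW
After move 4 (F'): F=YYYG U=RWRR R=BBOR D=OWYB L=GGOG
After move 5 (R'): R=BRBO U=RWRO F=YWYR D=OYYG B=BWWB
After move 6 (F): F=YYRW U=RWGG R=RROO D=BBYG L=GOOY
Query 1: B[0] = B
Query 2: F[0] = Y
Query 3: R[0] = R
Query 4: U[2] = G
Query 5: B[2] = W
Query 6: D[0] = B

Answer: B Y R G W B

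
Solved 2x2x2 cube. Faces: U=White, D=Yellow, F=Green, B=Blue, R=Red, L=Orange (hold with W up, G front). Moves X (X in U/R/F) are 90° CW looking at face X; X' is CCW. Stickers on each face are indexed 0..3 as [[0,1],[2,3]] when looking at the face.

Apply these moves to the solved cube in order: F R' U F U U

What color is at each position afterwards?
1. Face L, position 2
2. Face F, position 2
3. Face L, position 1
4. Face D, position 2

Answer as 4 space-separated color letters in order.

Answer: O O B Y

Derivation:
After move 1 (F): F=GGGG U=WWOO R=WRWR D=RRYY L=OYOY
After move 2 (R'): R=RRWW U=WBOB F=GWGO D=RGYG B=YBRB
After move 3 (U): U=OWBB F=RRGO R=YBWW B=OYRB L=GWOY
After move 4 (F): F=GROR U=OWYW R=BBBW D=WYYG L=GROG
After move 5 (U): U=YOWW F=BBOR R=OYBW B=GRRB L=GROG
After move 6 (U): U=WYWO F=OYOR R=GRBW B=GRRB L=BBOG
Query 1: L[2] = O
Query 2: F[2] = O
Query 3: L[1] = B
Query 4: D[2] = Y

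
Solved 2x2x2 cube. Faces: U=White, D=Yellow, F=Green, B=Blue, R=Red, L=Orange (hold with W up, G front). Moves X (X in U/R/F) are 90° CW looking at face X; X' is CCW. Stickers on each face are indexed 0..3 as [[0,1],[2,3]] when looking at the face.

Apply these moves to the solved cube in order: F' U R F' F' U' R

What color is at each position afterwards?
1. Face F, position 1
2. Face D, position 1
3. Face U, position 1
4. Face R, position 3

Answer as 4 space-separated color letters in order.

After move 1 (F'): F=GGGG U=WWRR R=YRYR D=OOYY L=OWOW
After move 2 (U): U=RWRW F=YRGG R=BBYR B=OWBB L=GGOW
After move 3 (R): R=YBRB U=RRRG F=YOGY D=OBYO B=WWWB
After move 4 (F'): F=OYYG U=RRYR R=BBOB D=GWYO L=GGOR
After move 5 (F'): F=YGOY U=RRBO R=WBGB D=GRYO L=GROY
After move 6 (U'): U=RORB F=GROY R=YGGB B=WBWB L=WWOY
After move 7 (R): R=GYBG U=RRRY F=GROO D=GWYW B=BBOB
Query 1: F[1] = R
Query 2: D[1] = W
Query 3: U[1] = R
Query 4: R[3] = G

Answer: R W R G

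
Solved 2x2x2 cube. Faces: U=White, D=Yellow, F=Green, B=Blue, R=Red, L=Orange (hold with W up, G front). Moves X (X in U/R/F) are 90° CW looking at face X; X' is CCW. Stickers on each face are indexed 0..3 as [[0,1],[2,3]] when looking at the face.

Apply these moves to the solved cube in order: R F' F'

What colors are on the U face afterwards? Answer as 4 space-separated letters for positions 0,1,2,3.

Answer: W G B Y

Derivation:
After move 1 (R): R=RRRR U=WGWG F=GYGY D=YBYB B=WBWB
After move 2 (F'): F=YYGG U=WGRR R=BRYR D=OOYB L=OGOW
After move 3 (F'): F=YGYG U=WGBY R=OROR D=GWYB L=OROR
Query: U face = WGBY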